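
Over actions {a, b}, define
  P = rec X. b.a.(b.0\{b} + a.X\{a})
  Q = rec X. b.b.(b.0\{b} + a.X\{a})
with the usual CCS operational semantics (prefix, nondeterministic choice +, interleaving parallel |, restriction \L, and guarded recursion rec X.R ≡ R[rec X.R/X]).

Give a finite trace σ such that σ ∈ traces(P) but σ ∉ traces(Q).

Reachable graph of P (6 states):
  u0 = rec X. b.a.(b.0\{b} + a.X\{a}) :: -b-> u1
  u1 = a.(b.0\{b} + a.(rec X. b.a.(b.0\{b} + a.X\{a}))\{a}) :: -a-> u2
  u2 = b.0\{b} + a.(rec X. b.a.(b.0\{b} + a.X\{a}))\{a} :: -a-> u3, -b-> u4
  u3 = (rec X. b.a.(b.0\{b} + a.X\{a}))\{a} :: -b-> u5
  u4 = 0\{b} :: deadlocked
  u5 = (a.(b.0\{b} + a.(rec X. b.a.(b.0\{b} + a.X\{a}))\{a}))\{a} :: deadlocked
Reachable graph of Q (8 states):
  v0 = rec X. b.b.(b.0\{b} + a.X\{a}) :: -b-> v1
  v1 = b.(b.0\{b} + a.(rec X. b.b.(b.0\{b} + a.X\{a}))\{a}) :: -b-> v2
  v2 = b.0\{b} + a.(rec X. b.b.(b.0\{b} + a.X\{a}))\{a} :: -a-> v3, -b-> v4
  v3 = (rec X. b.b.(b.0\{b} + a.X\{a}))\{a} :: -b-> v5
  v4 = 0\{b} :: deadlocked
  v5 = (b.(b.0\{b} + a.(rec X. b.b.(b.0\{b} + a.X\{a}))\{a}))\{a} :: -b-> v6
  v6 = (b.0\{b} + a.(rec X. b.b.(b.0\{b} + a.X\{a}))\{a})\{a} :: -b-> v7
  v7 = 0\{b}\{a} :: deadlocked
Trace ⟨ba⟩ through P, begin at {u0}:
  [1] b ⇒ {u1}
  [2] a ⇒ {u2}
  ✓ P
Trace ⟨ba⟩ through Q, begin at {v0}:
  [1] b ⇒ {v1}
  [2] a ⇒ no successor for Q

ba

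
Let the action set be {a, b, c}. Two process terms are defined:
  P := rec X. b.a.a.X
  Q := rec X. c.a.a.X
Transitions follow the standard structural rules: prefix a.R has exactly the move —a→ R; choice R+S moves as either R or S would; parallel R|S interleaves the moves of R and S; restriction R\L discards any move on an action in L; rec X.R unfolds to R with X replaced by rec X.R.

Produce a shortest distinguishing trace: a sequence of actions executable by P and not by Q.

b

P's transition system — 3 states:
  s0 = rec X. b.a.a.X :: --b--▸ s1
  s1 = a.a.(rec X. b.a.a.X) :: --a--▸ s2
  s2 = a.(rec X. b.a.a.X) :: --a--▸ s0
Q's transition system — 3 states:
  t0 = rec X. c.a.a.X :: --c--▸ t1
  t1 = a.a.(rec X. c.a.a.X) :: --a--▸ t2
  t2 = a.(rec X. c.a.a.X) :: --a--▸ t0
Trace ⟨b⟩ through P, begin at {s0}:
  step 1 (b): {s1}
  — P admits the full trace.
Trace ⟨b⟩ through Q, begin at {t0}:
  step 1 (b): no successor for Q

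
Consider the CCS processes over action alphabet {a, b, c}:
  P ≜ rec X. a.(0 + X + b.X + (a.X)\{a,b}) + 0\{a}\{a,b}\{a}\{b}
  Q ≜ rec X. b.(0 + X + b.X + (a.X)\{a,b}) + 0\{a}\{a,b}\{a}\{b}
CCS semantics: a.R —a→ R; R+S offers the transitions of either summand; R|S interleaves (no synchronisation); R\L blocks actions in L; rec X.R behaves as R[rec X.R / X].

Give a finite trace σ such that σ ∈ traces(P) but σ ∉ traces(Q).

a

LTS(P): 2 reachable states
  m0 = rec X. a.(0 + X + b.X + (a.X)\{a,b}) + 0\{a}\{a,b}\{a}\{b} :: ··a··> m1
  m1 = 0 + (rec X. a.(0 + X + b.X + (a.X)\{a,b}) + 0\{a}\{a,b}\{a}\{b}) + b.(rec X. a.(0 + X + b.X + (a.X)\{a,b}) + 0\{a}\{a,b}\{a}\{b}) + (a.(rec X. a.(0 + X + b.X + (a.X)\{a,b}) + 0\{a}\{a,b}\{a}\{b}))\{a,b} :: ··a··> m1, ··b··> m0
LTS(Q): 2 reachable states
  n0 = rec X. b.(0 + X + b.X + (a.X)\{a,b}) + 0\{a}\{a,b}\{a}\{b} :: ··b··> n1
  n1 = 0 + (rec X. b.(0 + X + b.X + (a.X)\{a,b}) + 0\{a}\{a,b}\{a}\{b}) + b.(rec X. b.(0 + X + b.X + (a.X)\{a,b}) + 0\{a}\{a,b}\{a}\{b}) + (a.(rec X. b.(0 + X + b.X + (a.X)\{a,b}) + 0\{a}\{a,b}\{a}\{b}))\{a,b} :: ··b··> n0, ··b··> n1
Executing a from P (initial set {m0}):
  [1] a ⇒ {m1}
  ✓ P
Executing a from Q (initial set {n0}):
  [1] a ⇒ ∅ (Q stuck)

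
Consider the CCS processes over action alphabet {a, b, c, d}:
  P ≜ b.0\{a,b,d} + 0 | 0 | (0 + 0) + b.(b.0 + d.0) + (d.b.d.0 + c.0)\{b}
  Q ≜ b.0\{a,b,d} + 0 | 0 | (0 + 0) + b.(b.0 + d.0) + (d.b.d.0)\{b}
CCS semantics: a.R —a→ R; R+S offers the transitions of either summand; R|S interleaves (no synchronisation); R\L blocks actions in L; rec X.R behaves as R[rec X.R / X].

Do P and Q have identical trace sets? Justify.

LTS(P): 6 reachable states
  m0 = b.0\{a,b,d} + 0 | 0 | (0 + 0) + b.(b.0 + d.0) + (d.b.d.0 + c.0)\{b} has moves -b-> m1, -b-> m2, -c-> m3, -d-> m4
  m1 = 0\{a,b,d} has moves deadlocked
  m2 = b.0 + d.0 has moves -b-> m5, -d-> m5
  m3 = 0\{b} has moves deadlocked
  m4 = (b.d.0)\{b} has moves deadlocked
  m5 = 0 has moves deadlocked
LTS(Q): 5 reachable states
  n0 = b.0\{a,b,d} + 0 | 0 | (0 + 0) + b.(b.0 + d.0) + (d.b.d.0)\{b} has moves -b-> n1, -b-> n2, -d-> n3
  n1 = 0\{a,b,d} has moves deadlocked
  n2 = b.0 + d.0 has moves -b-> n4, -d-> n4
  n3 = (b.d.0)\{b} has moves deadlocked
  n4 = 0 has moves deadlocked
Run σ = ⟨c⟩ on P: start {m0}
  [1] c ⇒ {m3}
  — P admits the full trace.
Run σ = ⟨c⟩ on Q: start {n0}
  [1] c ⇒ no successor for Q

trace-distinct — witness ⟨c⟩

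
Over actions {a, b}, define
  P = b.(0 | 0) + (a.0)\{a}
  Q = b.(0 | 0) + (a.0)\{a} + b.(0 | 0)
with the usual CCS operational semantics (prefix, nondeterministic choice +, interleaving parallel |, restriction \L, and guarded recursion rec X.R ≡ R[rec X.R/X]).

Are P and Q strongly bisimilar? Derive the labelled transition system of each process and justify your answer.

bisimilar

Reachable graph of P (2 states):
  u0 = b.(0 | 0) + (a.0)\{a} :: -b-> u1
  u1 = 0 | 0 :: ·
Reachable graph of Q (2 states):
  v0 = b.(0 | 0) + (a.0)\{a} + b.(0 | 0) :: -b-> v1
  v1 = 0 | 0 :: ·
Bisimilarity quotient blocks:
  B0 = {u0, v0}
  B1 = {u1, v1}
u0 ∈ B0, v0 ∈ B0 → same block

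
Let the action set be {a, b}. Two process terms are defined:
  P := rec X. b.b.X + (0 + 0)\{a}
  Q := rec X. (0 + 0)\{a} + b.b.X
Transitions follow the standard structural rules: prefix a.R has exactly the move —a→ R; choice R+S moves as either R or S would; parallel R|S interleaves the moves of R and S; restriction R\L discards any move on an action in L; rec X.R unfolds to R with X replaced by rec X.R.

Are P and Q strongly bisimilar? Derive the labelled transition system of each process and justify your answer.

Reachable graph of P (2 states):
  u0 = rec X. b.b.X + (0 + 0)\{a} ⊢ —b→ u1
  u1 = b.(rec X. b.b.X + (0 + 0)\{a}) ⊢ —b→ u0
Reachable graph of Q (2 states):
  v0 = rec X. (0 + 0)\{a} + b.b.X ⊢ —b→ v1
  v1 = b.(rec X. (0 + 0)\{a} + b.b.X) ⊢ —b→ v0
Bisimilarity quotient blocks:
  B0 = {u0, u1, v0, v1}
u0 ∈ B0, v0 ∈ B0 → same block

YES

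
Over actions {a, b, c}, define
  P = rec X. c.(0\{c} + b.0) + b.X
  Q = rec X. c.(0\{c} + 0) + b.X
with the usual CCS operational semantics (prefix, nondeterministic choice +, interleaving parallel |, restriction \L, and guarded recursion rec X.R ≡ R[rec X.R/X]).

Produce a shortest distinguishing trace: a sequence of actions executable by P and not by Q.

LTS(P): 3 reachable states
  p0 = rec X. c.(0\{c} + b.0) + b.X → ··b··> p0, ··c··> p1
  p1 = 0\{c} + b.0 → ··b··> p2
  p2 = 0 → ·
LTS(Q): 2 reachable states
  q0 = rec X. c.(0\{c} + 0) + b.X → ··b··> q0, ··c··> q1
  q1 = 0\{c} + 0 → ·
Executing cb from P (initial set {p0}):
  [1] c ⇒ {p1}
  [2] b ⇒ {p2}
  P completes σ.
Executing cb from Q (initial set {q0}):
  [1] c ⇒ {q1}
  [2] b ⇒ ∅ (Q stuck)

cb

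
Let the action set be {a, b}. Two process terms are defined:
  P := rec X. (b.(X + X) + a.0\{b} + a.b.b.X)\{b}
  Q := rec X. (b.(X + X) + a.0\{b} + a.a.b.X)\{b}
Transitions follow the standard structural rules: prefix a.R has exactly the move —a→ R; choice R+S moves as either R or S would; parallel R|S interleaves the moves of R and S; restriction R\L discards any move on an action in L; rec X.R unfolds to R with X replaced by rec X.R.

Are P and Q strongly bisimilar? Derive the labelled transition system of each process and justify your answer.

not bisimilar

LTS(P): 3 reachable states
  m0 = rec X. (b.(X + X) + a.0\{b} + a.b.b.X)\{b} ⊢ -a-> m1, -a-> m2
  m1 = (b.b.(rec X. (b.(X + X) + a.0\{b} + a.b.b.X)\{b}))\{b} ⊢ stopped
  m2 = 0\{b}\{b} ⊢ stopped
LTS(Q): 4 reachable states
  n0 = rec X. (b.(X + X) + a.0\{b} + a.a.b.X)\{b} ⊢ -a-> n1, -a-> n2
  n1 = (a.b.(rec X. (b.(X + X) + a.0\{b} + a.a.b.X)\{b}))\{b} ⊢ -a-> n3
  n2 = 0\{b}\{b} ⊢ stopped
  n3 = (b.(rec X. (b.(X + X) + a.0\{b} + a.a.b.X)\{b}))\{b} ⊢ stopped
Bisimilarity quotient blocks:
  B0 = {m0, n1}
  B1 = {m1, m2, n2, n3}
  B2 = {n0}
m0 ∈ B0, n0 ∈ B2 → different blocks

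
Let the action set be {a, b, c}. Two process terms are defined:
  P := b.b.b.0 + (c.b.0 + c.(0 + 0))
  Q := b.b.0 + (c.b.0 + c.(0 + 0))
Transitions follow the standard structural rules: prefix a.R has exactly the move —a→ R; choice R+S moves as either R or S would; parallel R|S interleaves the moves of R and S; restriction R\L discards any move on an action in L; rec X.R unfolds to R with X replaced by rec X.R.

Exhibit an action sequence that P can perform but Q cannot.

Reachable graph of P (5 states):
  m0 = b.b.b.0 + (c.b.0 + c.(0 + 0)) has moves -b-> m1, -c-> m2, -c-> m3
  m1 = b.b.0 has moves -b-> m3
  m2 = 0 + 0 has moves ·
  m3 = b.0 has moves -b-> m4
  m4 = 0 has moves ·
Reachable graph of Q (4 states):
  n0 = b.b.0 + (c.b.0 + c.(0 + 0)) has moves -b-> n1, -c-> n1, -c-> n2
  n1 = b.0 has moves -b-> n3
  n2 = 0 + 0 has moves ·
  n3 = 0 has moves ·
Run σ = ⟨bbb⟩ on P: start {m0}
  [1] b ⇒ {m1}
  [2] b ⇒ {m3}
  [3] b ⇒ {m4}
  — P admits the full trace.
Run σ = ⟨bbb⟩ on Q: start {n0}
  [1] b ⇒ {n1}
  [2] b ⇒ {n3}
  [3] b ⇒ ∅  — Q cannot continue

bbb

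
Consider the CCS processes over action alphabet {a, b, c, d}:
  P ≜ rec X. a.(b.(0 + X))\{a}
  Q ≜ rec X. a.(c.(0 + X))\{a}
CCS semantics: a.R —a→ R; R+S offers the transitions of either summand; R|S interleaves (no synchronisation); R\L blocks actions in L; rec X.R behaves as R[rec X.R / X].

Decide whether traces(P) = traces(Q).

Reachable graph of P (3 states):
  p0 = rec X. a.(b.(0 + X))\{a} | —a→ p1
  p1 = (b.(0 + (rec X. a.(b.(0 + X))\{a})))\{a} | —b→ p2
  p2 = (0 + (rec X. a.(b.(0 + X))\{a}))\{a} | ·
Reachable graph of Q (3 states):
  q0 = rec X. a.(c.(0 + X))\{a} | —a→ q1
  q1 = (c.(0 + (rec X. a.(c.(0 + X))\{a})))\{a} | —c→ q2
  q2 = (0 + (rec X. a.(c.(0 + X))\{a}))\{a} | ·
Run σ = ⟨ab⟩ on P: start {p0}
  after a @ step 1: {p1}
  after b @ step 2: {p2}
  P completes σ.
Run σ = ⟨ab⟩ on Q: start {q0}
  after a @ step 1: {q1}
  after b @ step 2: ∅  — Q cannot continue

traces(P) ≠ traces(Q) — witness ⟨ab⟩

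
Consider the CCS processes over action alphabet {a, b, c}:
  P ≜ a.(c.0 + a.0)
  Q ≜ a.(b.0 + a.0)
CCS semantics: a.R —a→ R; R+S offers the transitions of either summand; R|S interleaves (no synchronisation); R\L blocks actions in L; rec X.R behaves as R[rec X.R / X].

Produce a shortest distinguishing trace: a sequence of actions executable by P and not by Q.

ac

P's transition system — 3 states:
  u0 = a.(c.0 + a.0) has moves ··a··> u1
  u1 = c.0 + a.0 has moves ··a··> u2, ··c··> u2
  u2 = 0 has moves ∅
Q's transition system — 3 states:
  v0 = a.(b.0 + a.0) has moves ··a··> v1
  v1 = b.0 + a.0 has moves ··a··> v2, ··b··> v2
  v2 = 0 has moves ∅
Run σ = ⟨ac⟩ on P: start {u0}
  [1] a ⇒ {u1}
  [2] c ⇒ {u2}
  — P admits the full trace.
Run σ = ⟨ac⟩ on Q: start {v0}
  [1] a ⇒ {v1}
  [2] c ⇒ no successor for Q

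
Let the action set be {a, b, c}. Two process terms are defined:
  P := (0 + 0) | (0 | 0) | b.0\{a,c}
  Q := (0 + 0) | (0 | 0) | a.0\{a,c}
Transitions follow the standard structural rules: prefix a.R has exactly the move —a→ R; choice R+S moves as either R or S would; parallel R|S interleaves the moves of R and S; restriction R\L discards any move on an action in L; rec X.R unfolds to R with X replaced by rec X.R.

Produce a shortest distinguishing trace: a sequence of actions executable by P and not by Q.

b

P's transition system — 2 states:
  s0 = (0 + 0) | (0 | 0) | b.0\{a,c} has moves -b-> s1
  s1 = (0 + 0) | (0 | 0) | 0\{a,c} has moves (no moves)
Q's transition system — 2 states:
  t0 = (0 + 0) | (0 | 0) | a.0\{a,c} has moves -a-> t1
  t1 = (0 + 0) | (0 | 0) | 0\{a,c} has moves (no moves)
Executing b from P (initial set {s0}):
  [1] b ⇒ {s1}
  P completes σ.
Executing b from Q (initial set {t0}):
  [1] b ⇒ ∅ (Q stuck)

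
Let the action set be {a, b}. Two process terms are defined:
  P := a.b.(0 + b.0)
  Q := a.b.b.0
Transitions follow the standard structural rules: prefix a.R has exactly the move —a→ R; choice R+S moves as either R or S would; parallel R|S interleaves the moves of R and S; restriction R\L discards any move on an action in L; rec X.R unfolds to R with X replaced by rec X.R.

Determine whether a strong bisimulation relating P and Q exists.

bisimilar

Reachable graph of P (4 states):
  p0 = a.b.(0 + b.0) has moves —a→ p1
  p1 = b.(0 + b.0) has moves —b→ p2
  p2 = 0 + b.0 has moves —b→ p3
  p3 = 0 has moves ·
Reachable graph of Q (4 states):
  q0 = a.b.b.0 has moves —a→ q1
  q1 = b.b.0 has moves —b→ q2
  q2 = b.0 has moves —b→ q3
  q3 = 0 has moves ·
Bisimilarity quotient blocks:
  B0 = {p0, q0}
  B1 = {p1, q1}
  B2 = {p2, q2}
  B3 = {p3, q3}
p0 ∈ B0, q0 ∈ B0 → same block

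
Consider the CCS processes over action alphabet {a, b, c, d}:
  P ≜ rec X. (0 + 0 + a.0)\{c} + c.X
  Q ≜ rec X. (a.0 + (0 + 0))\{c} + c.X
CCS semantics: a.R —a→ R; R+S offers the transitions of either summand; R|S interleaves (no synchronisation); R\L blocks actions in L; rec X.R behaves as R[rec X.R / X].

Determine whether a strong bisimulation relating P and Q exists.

Reachable graph of P (2 states):
  u0 = rec X. (0 + 0 + a.0)\{c} + c.X :: --a--▸ u1, --c--▸ u0
  u1 = 0\{c} :: stopped
Reachable graph of Q (2 states):
  v0 = rec X. (a.0 + (0 + 0))\{c} + c.X :: --a--▸ v1, --c--▸ v0
  v1 = 0\{c} :: stopped
Partition-refinement fixed point:
  B0 = {u0, v0}
  B1 = {u1, v1}
u0 ∈ B0, v0 ∈ B0 → same block

P ~ Q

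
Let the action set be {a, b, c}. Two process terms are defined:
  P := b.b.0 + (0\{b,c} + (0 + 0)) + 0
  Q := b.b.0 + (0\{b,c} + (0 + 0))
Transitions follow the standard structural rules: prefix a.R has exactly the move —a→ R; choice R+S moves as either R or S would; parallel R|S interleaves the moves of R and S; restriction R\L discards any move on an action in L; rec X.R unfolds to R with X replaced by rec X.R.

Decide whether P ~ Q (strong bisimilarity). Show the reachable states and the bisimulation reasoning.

Reachable graph of P (3 states):
  p0 = b.b.0 + (0\{b,c} + (0 + 0)) + 0 | ··b··> p1
  p1 = b.0 | ··b··> p2
  p2 = 0 | ·
Reachable graph of Q (3 states):
  q0 = b.b.0 + (0\{b,c} + (0 + 0)) | ··b··> q1
  q1 = b.0 | ··b··> q2
  q2 = 0 | ·
Partition-refinement fixed point:
  B0 = {p0, q0}
  B1 = {p1, q1}
  B2 = {p2, q2}
p0 ∈ B0, q0 ∈ B0 → same block

YES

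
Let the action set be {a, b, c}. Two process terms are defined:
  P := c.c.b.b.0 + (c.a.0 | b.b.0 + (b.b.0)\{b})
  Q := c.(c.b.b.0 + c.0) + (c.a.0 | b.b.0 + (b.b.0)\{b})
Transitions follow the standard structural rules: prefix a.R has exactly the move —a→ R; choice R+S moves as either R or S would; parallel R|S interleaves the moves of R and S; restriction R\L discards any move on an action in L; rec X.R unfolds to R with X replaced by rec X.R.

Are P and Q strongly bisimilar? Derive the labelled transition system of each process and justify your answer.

NO

P's transition system — 13 states:
  s0 = c.c.b.b.0 + (c.a.0 | b.b.0 + (b.b.0)\{b}) ⊢ ··b··> s1, ··c··> s2, ··c··> s3
  s1 = c.a.0 | b.0 ⊢ ··b··> s4, ··c··> s5
  s2 = a.0 | b.b.0 ⊢ ··a··> s6, ··b··> s5
  s3 = c.b.b.0 ⊢ ··c··> s7
  s4 = c.a.0 | 0 ⊢ ··c··> s8
  s5 = a.0 | b.0 ⊢ ··a··> s9, ··b··> s8
  s6 = 0 | b.b.0 ⊢ ··b··> s9
  s7 = b.b.0 ⊢ ··b··> s10
  s8 = a.0 | 0 ⊢ ··a··> s11
  s9 = 0 | b.0 ⊢ ··b··> s11
  s10 = b.0 ⊢ ··b··> s12
  s11 = 0 | 0 ⊢ ∅
  s12 = 0 ⊢ ∅
Q's transition system — 13 states:
  t0 = c.(c.b.b.0 + c.0) + (c.a.0 | b.b.0 + (b.b.0)\{b}) ⊢ ··b··> t1, ··c··> t2, ··c··> t3
  t1 = c.a.0 | b.0 ⊢ ··b··> t4, ··c··> t5
  t2 = a.0 | b.b.0 ⊢ ··a··> t6, ··b··> t5
  t3 = c.b.b.0 + c.0 ⊢ ··c··> t7, ··c··> t8
  t4 = c.a.0 | 0 ⊢ ··c··> t9
  t5 = a.0 | b.0 ⊢ ··a··> t10, ··b··> t9
  t6 = 0 | b.b.0 ⊢ ··b··> t10
  t7 = 0 ⊢ ∅
  t8 = b.b.0 ⊢ ··b··> t11
  t9 = a.0 | 0 ⊢ ··a··> t12
  t10 = 0 | b.0 ⊢ ··b··> t12
  t11 = b.0 ⊢ ··b··> t7
  t12 = 0 | 0 ⊢ ∅
Partition-refinement fixed point:
  B0 = {s0}
  B1 = {s3}
  B2 = {s6, s7, t6, t8}
  B3 = {s10, s9, t10, t11}
  B4 = {s11, s12, t12, t7}
  B5 = {s2, t2}
  B6 = {s5, t5}
  B7 = {s8, t9}
  B8 = {s1, t1}
  B9 = {s4, t4}
  B10 = {t0}
  B11 = {t3}
s0 ∈ B0, t0 ∈ B10 → different blocks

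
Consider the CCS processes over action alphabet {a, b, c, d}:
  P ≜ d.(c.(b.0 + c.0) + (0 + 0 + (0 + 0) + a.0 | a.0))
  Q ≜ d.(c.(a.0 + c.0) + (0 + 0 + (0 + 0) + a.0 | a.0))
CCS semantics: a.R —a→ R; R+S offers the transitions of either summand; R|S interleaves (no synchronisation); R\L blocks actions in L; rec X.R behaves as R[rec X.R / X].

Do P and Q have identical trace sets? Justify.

LTS(P): 7 reachable states
  p0 = d.(c.(b.0 + c.0) + (0 + 0 + (0 + 0) + a.0 | a.0)) ⊢ --d--▸ p1
  p1 = c.(b.0 + c.0) + (0 + 0 + (0 + 0) + a.0 | a.0) ⊢ --a--▸ p2, --a--▸ p3, --c--▸ p4
  p2 = 0 | a.0 ⊢ --a--▸ p5
  p3 = a.0 | 0 ⊢ --a--▸ p5
  p4 = b.0 + c.0 ⊢ --b--▸ p6, --c--▸ p6
  p5 = 0 | 0 ⊢ deadlocked
  p6 = 0 ⊢ deadlocked
LTS(Q): 7 reachable states
  q0 = d.(c.(a.0 + c.0) + (0 + 0 + (0 + 0) + a.0 | a.0)) ⊢ --d--▸ q1
  q1 = c.(a.0 + c.0) + (0 + 0 + (0 + 0) + a.0 | a.0) ⊢ --a--▸ q2, --a--▸ q3, --c--▸ q4
  q2 = 0 | a.0 ⊢ --a--▸ q5
  q3 = a.0 | 0 ⊢ --a--▸ q5
  q4 = a.0 + c.0 ⊢ --a--▸ q6, --c--▸ q6
  q5 = 0 | 0 ⊢ deadlocked
  q6 = 0 ⊢ deadlocked
Run σ = ⟨dcb⟩ on P: start {p0}
  after d @ step 1: {p1}
  after c @ step 2: {p4}
  after b @ step 3: {p6}
  — P admits the full trace.
Run σ = ⟨dcb⟩ on Q: start {q0}
  after d @ step 1: {q1}
  after c @ step 2: {q4}
  after b @ step 3: ∅  — Q cannot continue

trace-distinct — witness ⟨dcb⟩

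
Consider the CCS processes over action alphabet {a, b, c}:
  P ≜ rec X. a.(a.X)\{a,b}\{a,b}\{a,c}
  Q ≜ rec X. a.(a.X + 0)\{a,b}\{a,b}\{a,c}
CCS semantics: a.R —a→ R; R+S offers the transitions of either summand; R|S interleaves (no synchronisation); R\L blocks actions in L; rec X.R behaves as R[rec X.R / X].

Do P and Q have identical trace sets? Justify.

P's transition system — 2 states:
  m0 = rec X. a.(a.X)\{a,b}\{a,b}\{a,c} → --a--▸ m1
  m1 = (a.(rec X. a.(a.X)\{a,b}\{a,b}\{a,c}))\{a,b}\{a,b}\{a,c} → stopped
Q's transition system — 2 states:
  n0 = rec X. a.(a.X + 0)\{a,b}\{a,b}\{a,c} → --a--▸ n1
  n1 = (a.(rec X. a.(a.X + 0)\{a,b}\{a,b}\{a,c}) + 0)\{a,b}\{a,b}\{a,c} → stopped
Bisimilarity quotient blocks:
  B0 = {m0, n0}
  B1 = {m1, n1}
m0 ∈ B0, n0 ∈ B0 → same block
Bisimilar ⇒ trace-equivalent.

traces(P) = traces(Q)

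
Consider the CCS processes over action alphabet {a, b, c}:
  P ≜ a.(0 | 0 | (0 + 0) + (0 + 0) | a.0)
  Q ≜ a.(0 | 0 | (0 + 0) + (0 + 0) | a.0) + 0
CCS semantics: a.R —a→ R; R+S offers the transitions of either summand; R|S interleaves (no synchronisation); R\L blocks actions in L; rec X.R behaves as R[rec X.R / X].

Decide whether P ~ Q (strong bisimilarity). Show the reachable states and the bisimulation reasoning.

P's transition system — 3 states:
  u0 = a.(0 | 0 | (0 + 0) + (0 + 0) | a.0) → -a-> u1
  u1 = 0 | 0 | (0 + 0) + (0 + 0) | a.0 → -a-> u2
  u2 = (0 + 0) | 0 → (no moves)
Q's transition system — 3 states:
  v0 = a.(0 | 0 | (0 + 0) + (0 + 0) | a.0) + 0 → -a-> v1
  v1 = 0 | 0 | (0 + 0) + (0 + 0) | a.0 → -a-> v2
  v2 = (0 + 0) | 0 → (no moves)
Coarsest stable partition (strong bisimilarity classes):
  B0 = {u0, v0}
  B1 = {u1, v1}
  B2 = {u2, v2}
u0 ∈ B0, v0 ∈ B0 → same block

YES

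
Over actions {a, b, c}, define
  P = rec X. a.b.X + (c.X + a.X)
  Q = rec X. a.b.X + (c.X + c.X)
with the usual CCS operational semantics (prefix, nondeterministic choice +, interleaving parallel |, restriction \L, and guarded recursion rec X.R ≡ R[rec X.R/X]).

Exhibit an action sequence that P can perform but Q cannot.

P's transition system — 2 states:
  m0 = rec X. a.b.X + (c.X + a.X) ⊢ ··a··> m0, ··a··> m1, ··c··> m0
  m1 = b.(rec X. a.b.X + (c.X + a.X)) ⊢ ··b··> m0
Q's transition system — 2 states:
  n0 = rec X. a.b.X + (c.X + c.X) ⊢ ··a··> n1, ··c··> n0
  n1 = b.(rec X. a.b.X + (c.X + c.X)) ⊢ ··b··> n0
Trace ⟨aa⟩ through P, begin at {m0}:
  step 1 (a): {m0, m1}
  step 2 (a): {m0, m1}
  ✓ P
Trace ⟨aa⟩ through Q, begin at {n0}:
  step 1 (a): {n1}
  step 2 (a): ∅  — Q cannot continue

aa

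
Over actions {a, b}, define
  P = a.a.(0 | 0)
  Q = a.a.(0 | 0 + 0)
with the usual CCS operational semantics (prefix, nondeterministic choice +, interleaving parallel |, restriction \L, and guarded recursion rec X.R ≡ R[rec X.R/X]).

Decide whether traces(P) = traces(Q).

P's transition system — 3 states:
  m0 = a.a.(0 | 0) has moves --a--▸ m1
  m1 = a.(0 | 0) has moves --a--▸ m2
  m2 = 0 | 0 has moves ·
Q's transition system — 3 states:
  n0 = a.a.(0 | 0 + 0) has moves --a--▸ n1
  n1 = a.(0 | 0 + 0) has moves --a--▸ n2
  n2 = 0 | 0 + 0 has moves ·
Partition-refinement fixed point:
  B0 = {m0, n0}
  B1 = {m1, n1}
  B2 = {m2, n2}
m0 ∈ B0, n0 ∈ B0 → same block
Bisimilar ⇒ trace-equivalent.

traces(P) = traces(Q)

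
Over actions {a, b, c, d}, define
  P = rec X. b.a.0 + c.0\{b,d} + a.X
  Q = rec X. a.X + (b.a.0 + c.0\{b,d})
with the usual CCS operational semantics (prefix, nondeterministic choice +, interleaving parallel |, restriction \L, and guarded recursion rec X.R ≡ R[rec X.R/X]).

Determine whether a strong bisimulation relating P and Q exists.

P ~ Q

P's transition system — 4 states:
  s0 = rec X. b.a.0 + c.0\{b,d} + a.X | ··a··> s0, ··b··> s1, ··c··> s2
  s1 = a.0 | ··a··> s3
  s2 = 0\{b,d} | stopped
  s3 = 0 | stopped
Q's transition system — 4 states:
  t0 = rec X. a.X + (b.a.0 + c.0\{b,d}) | ··a··> t0, ··b··> t1, ··c··> t2
  t1 = a.0 | ··a··> t3
  t2 = 0\{b,d} | stopped
  t3 = 0 | stopped
Partition-refinement fixed point:
  B0 = {s0, t0}
  B1 = {s2, s3, t2, t3}
  B2 = {s1, t1}
s0 ∈ B0, t0 ∈ B0 → same block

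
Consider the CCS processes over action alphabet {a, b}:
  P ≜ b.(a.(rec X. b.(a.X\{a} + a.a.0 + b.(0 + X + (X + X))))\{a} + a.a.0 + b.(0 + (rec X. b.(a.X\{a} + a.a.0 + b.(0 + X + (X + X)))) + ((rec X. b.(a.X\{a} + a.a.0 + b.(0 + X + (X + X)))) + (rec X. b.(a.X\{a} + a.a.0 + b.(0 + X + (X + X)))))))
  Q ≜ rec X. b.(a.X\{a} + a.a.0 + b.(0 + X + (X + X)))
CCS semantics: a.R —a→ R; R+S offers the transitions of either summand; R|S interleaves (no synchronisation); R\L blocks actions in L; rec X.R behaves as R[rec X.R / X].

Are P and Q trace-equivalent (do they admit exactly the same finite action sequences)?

LTS(P): 8 reachable states
  p0 = b.(a.(rec X. b.(a.X\{a} + a.a.0 + b.(0 + X + (X + X))))\{a} + a.a.0 + b.(0 + (rec X. b.(a.X\{a} + a.a.0 + b.(0 + X + (X + X)))) + ((rec X. b.(a.X\{a} + a.a.0 + b.(0 + X + (X + X)))) + (rec X. b.(a.X\{a} + a.a.0 + b.(0 + X + (X + X))))))) → —b→ p1
  p1 = a.(rec X. b.(a.X\{a} + a.a.0 + b.(0 + X + (X + X))))\{a} + a.a.0 + b.(0 + (rec X. b.(a.X\{a} + a.a.0 + b.(0 + X + (X + X)))) + ((rec X. b.(a.X\{a} + a.a.0 + b.(0 + X + (X + X)))) + (rec X. b.(a.X\{a} + a.a.0 + b.(0 + X + (X + X)))))) → —a→ p2, —a→ p3, —b→ p4
  p2 = (rec X. b.(a.X\{a} + a.a.0 + b.(0 + X + (X + X))))\{a} → —b→ p5
  p3 = a.0 → —a→ p6
  p4 = 0 + (rec X. b.(a.X\{a} + a.a.0 + b.(0 + X + (X + X)))) + ((rec X. b.(a.X\{a} + a.a.0 + b.(0 + X + (X + X)))) + (rec X. b.(a.X\{a} + a.a.0 + b.(0 + X + (X + X))))) → —b→ p1
  p5 = (a.(rec X. b.(a.X\{a} + a.a.0 + b.(0 + X + (X + X))))\{a} + a.a.0 + b.(0 + (rec X. b.(a.X\{a} + a.a.0 + b.(0 + X + (X + X)))) + ((rec X. b.(a.X\{a} + a.a.0 + b.(0 + X + (X + X)))) + (rec X. b.(a.X\{a} + a.a.0 + b.(0 + X + (X + X)))))))\{a} → —b→ p7
  p6 = 0 → (no moves)
  p7 = (0 + (rec X. b.(a.X\{a} + a.a.0 + b.(0 + X + (X + X)))) + ((rec X. b.(a.X\{a} + a.a.0 + b.(0 + X + (X + X)))) + (rec X. b.(a.X\{a} + a.a.0 + b.(0 + X + (X + X))))))\{a} → —b→ p5
LTS(Q): 8 reachable states
  q0 = rec X. b.(a.X\{a} + a.a.0 + b.(0 + X + (X + X))) → —b→ q1
  q1 = a.(rec X. b.(a.X\{a} + a.a.0 + b.(0 + X + (X + X))))\{a} + a.a.0 + b.(0 + (rec X. b.(a.X\{a} + a.a.0 + b.(0 + X + (X + X)))) + ((rec X. b.(a.X\{a} + a.a.0 + b.(0 + X + (X + X)))) + (rec X. b.(a.X\{a} + a.a.0 + b.(0 + X + (X + X)))))) → —a→ q2, —a→ q3, —b→ q4
  q2 = (rec X. b.(a.X\{a} + a.a.0 + b.(0 + X + (X + X))))\{a} → —b→ q5
  q3 = a.0 → —a→ q6
  q4 = 0 + (rec X. b.(a.X\{a} + a.a.0 + b.(0 + X + (X + X)))) + ((rec X. b.(a.X\{a} + a.a.0 + b.(0 + X + (X + X)))) + (rec X. b.(a.X\{a} + a.a.0 + b.(0 + X + (X + X))))) → —b→ q1
  q5 = (a.(rec X. b.(a.X\{a} + a.a.0 + b.(0 + X + (X + X))))\{a} + a.a.0 + b.(0 + (rec X. b.(a.X\{a} + a.a.0 + b.(0 + X + (X + X)))) + ((rec X. b.(a.X\{a} + a.a.0 + b.(0 + X + (X + X)))) + (rec X. b.(a.X\{a} + a.a.0 + b.(0 + X + (X + X)))))))\{a} → —b→ q7
  q6 = 0 → (no moves)
  q7 = (0 + (rec X. b.(a.X\{a} + a.a.0 + b.(0 + X + (X + X)))) + ((rec X. b.(a.X\{a} + a.a.0 + b.(0 + X + (X + X)))) + (rec X. b.(a.X\{a} + a.a.0 + b.(0 + X + (X + X))))))\{a} → —b→ q5
Bisimilarity quotient blocks:
  B0 = {p0, p4, q0, q4}
  B1 = {p1, q1}
  B2 = {p3, q3}
  B3 = {p6, q6}
  B4 = {p2, p5, p7, q2, q5, q7}
p0 ∈ B0, q0 ∈ B0 → same block
Bisimilar ⇒ trace-equivalent.

YES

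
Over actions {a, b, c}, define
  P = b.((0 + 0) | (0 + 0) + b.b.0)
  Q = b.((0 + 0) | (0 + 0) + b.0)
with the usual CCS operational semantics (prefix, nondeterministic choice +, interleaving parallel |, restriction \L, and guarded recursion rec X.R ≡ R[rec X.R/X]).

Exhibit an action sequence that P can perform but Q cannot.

bbb

LTS(P): 4 reachable states
  u0 = b.((0 + 0) | (0 + 0) + b.b.0) has moves --b--▸ u1
  u1 = (0 + 0) | (0 + 0) + b.b.0 has moves --b--▸ u2
  u2 = b.0 has moves --b--▸ u3
  u3 = 0 has moves deadlocked
LTS(Q): 3 reachable states
  v0 = b.((0 + 0) | (0 + 0) + b.0) has moves --b--▸ v1
  v1 = (0 + 0) | (0 + 0) + b.0 has moves --b--▸ v2
  v2 = 0 has moves deadlocked
Run σ = ⟨bbb⟩ on P: start {u0}
  [1] b ⇒ {u1}
  [2] b ⇒ {u2}
  [3] b ⇒ {u3}
  P completes σ.
Run σ = ⟨bbb⟩ on Q: start {v0}
  [1] b ⇒ {v1}
  [2] b ⇒ {v2}
  [3] b ⇒ ∅ (Q stuck)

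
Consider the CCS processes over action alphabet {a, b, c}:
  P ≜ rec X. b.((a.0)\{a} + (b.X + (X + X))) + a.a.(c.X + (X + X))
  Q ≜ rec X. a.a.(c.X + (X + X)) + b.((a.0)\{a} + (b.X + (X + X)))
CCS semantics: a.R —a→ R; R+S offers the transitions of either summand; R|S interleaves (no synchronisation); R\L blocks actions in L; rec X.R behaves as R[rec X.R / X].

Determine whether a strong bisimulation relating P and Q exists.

YES

LTS(P): 4 reachable states
  s0 = rec X. b.((a.0)\{a} + (b.X + (X + X))) + a.a.(c.X + (X + X)) has moves =a=> s1, =b=> s2
  s1 = a.(c.(rec X. b.((a.0)\{a} + (b.X + (X + X))) + a.a.(c.X + (X + X))) + ((rec X. b.((a.0)\{a} + (b.X + (X + X))) + a.a.(c.X + (X + X))) + (rec X. b.((a.0)\{a} + (b.X + (X + X))) + a.a.(c.X + (X + X))))) has moves =a=> s3
  s2 = (a.0)\{a} + (b.(rec X. b.((a.0)\{a} + (b.X + (X + X))) + a.a.(c.X + (X + X))) + ((rec X. b.((a.0)\{a} + (b.X + (X + X))) + a.a.(c.X + (X + X))) + (rec X. b.((a.0)\{a} + (b.X + (X + X))) + a.a.(c.X + (X + X))))) has moves =a=> s1, =b=> s0, =b=> s2
  s3 = c.(rec X. b.((a.0)\{a} + (b.X + (X + X))) + a.a.(c.X + (X + X))) + ((rec X. b.((a.0)\{a} + (b.X + (X + X))) + a.a.(c.X + (X + X))) + (rec X. b.((a.0)\{a} + (b.X + (X + X))) + a.a.(c.X + (X + X)))) has moves =a=> s1, =b=> s2, =c=> s0
LTS(Q): 4 reachable states
  t0 = rec X. a.a.(c.X + (X + X)) + b.((a.0)\{a} + (b.X + (X + X))) has moves =a=> t1, =b=> t2
  t1 = a.(c.(rec X. a.a.(c.X + (X + X)) + b.((a.0)\{a} + (b.X + (X + X)))) + ((rec X. a.a.(c.X + (X + X)) + b.((a.0)\{a} + (b.X + (X + X)))) + (rec X. a.a.(c.X + (X + X)) + b.((a.0)\{a} + (b.X + (X + X)))))) has moves =a=> t3
  t2 = (a.0)\{a} + (b.(rec X. a.a.(c.X + (X + X)) + b.((a.0)\{a} + (b.X + (X + X)))) + ((rec X. a.a.(c.X + (X + X)) + b.((a.0)\{a} + (b.X + (X + X)))) + (rec X. a.a.(c.X + (X + X)) + b.((a.0)\{a} + (b.X + (X + X)))))) has moves =a=> t1, =b=> t0, =b=> t2
  t3 = c.(rec X. a.a.(c.X + (X + X)) + b.((a.0)\{a} + (b.X + (X + X)))) + ((rec X. a.a.(c.X + (X + X)) + b.((a.0)\{a} + (b.X + (X + X)))) + (rec X. a.a.(c.X + (X + X)) + b.((a.0)\{a} + (b.X + (X + X))))) has moves =a=> t1, =b=> t2, =c=> t0
Coarsest stable partition (strong bisimilarity classes):
  B0 = {s0, s2, t0, t2}
  B1 = {s1, t1}
  B2 = {s3, t3}
s0 ∈ B0, t0 ∈ B0 → same block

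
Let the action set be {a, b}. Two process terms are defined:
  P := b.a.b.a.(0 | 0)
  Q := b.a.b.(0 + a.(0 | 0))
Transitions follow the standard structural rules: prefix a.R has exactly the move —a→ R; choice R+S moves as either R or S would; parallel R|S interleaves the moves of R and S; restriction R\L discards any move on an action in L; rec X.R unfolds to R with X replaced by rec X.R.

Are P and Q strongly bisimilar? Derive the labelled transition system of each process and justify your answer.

LTS(P): 5 reachable states
  u0 = b.a.b.a.(0 | 0) :: ··b··> u1
  u1 = a.b.a.(0 | 0) :: ··a··> u2
  u2 = b.a.(0 | 0) :: ··b··> u3
  u3 = a.(0 | 0) :: ··a··> u4
  u4 = 0 | 0 :: ∅
LTS(Q): 5 reachable states
  v0 = b.a.b.(0 + a.(0 | 0)) :: ··b··> v1
  v1 = a.b.(0 + a.(0 | 0)) :: ··a··> v2
  v2 = b.(0 + a.(0 | 0)) :: ··b··> v3
  v3 = 0 + a.(0 | 0) :: ··a··> v4
  v4 = 0 | 0 :: ∅
Bisimilarity quotient blocks:
  B0 = {u0, v0}
  B1 = {u1, v1}
  B2 = {u2, v2}
  B3 = {u3, v3}
  B4 = {u4, v4}
u0 ∈ B0, v0 ∈ B0 → same block

bisimilar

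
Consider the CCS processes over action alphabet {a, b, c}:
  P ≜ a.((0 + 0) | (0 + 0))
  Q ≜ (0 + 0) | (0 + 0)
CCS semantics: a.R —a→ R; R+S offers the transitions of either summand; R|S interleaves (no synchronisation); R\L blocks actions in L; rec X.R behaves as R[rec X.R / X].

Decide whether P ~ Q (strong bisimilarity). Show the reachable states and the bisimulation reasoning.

not bisimilar

Reachable graph of P (2 states):
  m0 = a.((0 + 0) | (0 + 0)) :: --a--▸ m1
  m1 = (0 + 0) | (0 + 0) :: ·
Reachable graph of Q (1 states):
  n0 = (0 + 0) | (0 + 0) :: ·
Coarsest stable partition (strong bisimilarity classes):
  B0 = {m0}
  B1 = {m1, n0}
m0 ∈ B0, n0 ∈ B1 → different blocks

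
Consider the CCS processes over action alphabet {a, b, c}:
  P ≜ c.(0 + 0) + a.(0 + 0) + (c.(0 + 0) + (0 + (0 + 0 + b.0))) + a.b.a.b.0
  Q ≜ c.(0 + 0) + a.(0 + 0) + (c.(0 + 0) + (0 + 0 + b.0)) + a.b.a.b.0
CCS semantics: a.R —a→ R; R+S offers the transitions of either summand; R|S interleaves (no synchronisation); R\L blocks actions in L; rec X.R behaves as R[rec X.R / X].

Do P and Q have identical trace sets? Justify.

traces(P) = traces(Q)

P's transition system — 6 states:
  u0 = c.(0 + 0) + a.(0 + 0) + (c.(0 + 0) + (0 + (0 + 0 + b.0))) + a.b.a.b.0 has moves —a→ u1, —a→ u2, —b→ u3, —c→ u1
  u1 = 0 + 0 has moves stopped
  u2 = b.a.b.0 has moves —b→ u4
  u3 = 0 has moves stopped
  u4 = a.b.0 has moves —a→ u5
  u5 = b.0 has moves —b→ u3
Q's transition system — 6 states:
  v0 = c.(0 + 0) + a.(0 + 0) + (c.(0 + 0) + (0 + 0 + b.0)) + a.b.a.b.0 has moves —a→ v1, —a→ v2, —b→ v3, —c→ v1
  v1 = 0 + 0 has moves stopped
  v2 = b.a.b.0 has moves —b→ v4
  v3 = 0 has moves stopped
  v4 = a.b.0 has moves —a→ v5
  v5 = b.0 has moves —b→ v3
Bisimilarity quotient blocks:
  B0 = {u0, v0}
  B1 = {u1, u3, v1, v3}
  B2 = {u2, v2}
  B3 = {u4, v4}
  B4 = {u5, v5}
u0 ∈ B0, v0 ∈ B0 → same block
Bisimilar ⇒ trace-equivalent.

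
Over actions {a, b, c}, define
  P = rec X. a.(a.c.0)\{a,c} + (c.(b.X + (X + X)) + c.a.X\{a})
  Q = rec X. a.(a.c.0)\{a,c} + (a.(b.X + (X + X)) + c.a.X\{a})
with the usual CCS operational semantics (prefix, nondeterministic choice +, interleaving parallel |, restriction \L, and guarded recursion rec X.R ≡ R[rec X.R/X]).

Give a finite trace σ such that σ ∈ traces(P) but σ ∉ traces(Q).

cb

LTS(P): 7 reachable states
  u0 = rec X. a.(a.c.0)\{a,c} + (c.(b.X + (X + X)) + c.a.X\{a}) → =a=> u1, =c=> u2, =c=> u3
  u1 = (a.c.0)\{a,c} → (no moves)
  u2 = a.(rec X. a.(a.c.0)\{a,c} + (c.(b.X + (X + X)) + c.a.X\{a}))\{a} → =a=> u4
  u3 = b.(rec X. a.(a.c.0)\{a,c} + (c.(b.X + (X + X)) + c.a.X\{a})) + ((rec X. a.(a.c.0)\{a,c} + (c.(b.X + (X + X)) + c.a.X\{a})) + (rec X. a.(a.c.0)\{a,c} + (c.(b.X + (X + X)) + c.a.X\{a}))) → =a=> u1, =b=> u0, =c=> u2, =c=> u3
  u4 = (rec X. a.(a.c.0)\{a,c} + (c.(b.X + (X + X)) + c.a.X\{a}))\{a} → =c=> u5, =c=> u6
  u5 = (a.(rec X. a.(a.c.0)\{a,c} + (c.(b.X + (X + X)) + c.a.X\{a}))\{a})\{a} → (no moves)
  u6 = (b.(rec X. a.(a.c.0)\{a,c} + (c.(b.X + (X + X)) + c.a.X\{a})) + ((rec X. a.(a.c.0)\{a,c} + (c.(b.X + (X + X)) + c.a.X\{a})) + (rec X. a.(a.c.0)\{a,c} + (c.(b.X + (X + X)) + c.a.X\{a}))))\{a} → =b=> u4, =c=> u5, =c=> u6
LTS(Q): 6 reachable states
  v0 = rec X. a.(a.c.0)\{a,c} + (a.(b.X + (X + X)) + c.a.X\{a}) → =a=> v1, =a=> v2, =c=> v3
  v1 = (a.c.0)\{a,c} → (no moves)
  v2 = b.(rec X. a.(a.c.0)\{a,c} + (a.(b.X + (X + X)) + c.a.X\{a})) + ((rec X. a.(a.c.0)\{a,c} + (a.(b.X + (X + X)) + c.a.X\{a})) + (rec X. a.(a.c.0)\{a,c} + (a.(b.X + (X + X)) + c.a.X\{a}))) → =a=> v1, =a=> v2, =b=> v0, =c=> v3
  v3 = a.(rec X. a.(a.c.0)\{a,c} + (a.(b.X + (X + X)) + c.a.X\{a}))\{a} → =a=> v4
  v4 = (rec X. a.(a.c.0)\{a,c} + (a.(b.X + (X + X)) + c.a.X\{a}))\{a} → =c=> v5
  v5 = (a.(rec X. a.(a.c.0)\{a,c} + (a.(b.X + (X + X)) + c.a.X\{a}))\{a})\{a} → (no moves)
Executing cb from P (initial set {u0}):
  step 1 (c): {u2, u3}
  step 2 (b): {u0}
  ✓ P
Executing cb from Q (initial set {v0}):
  step 1 (c): {v3}
  step 2 (b): no successor for Q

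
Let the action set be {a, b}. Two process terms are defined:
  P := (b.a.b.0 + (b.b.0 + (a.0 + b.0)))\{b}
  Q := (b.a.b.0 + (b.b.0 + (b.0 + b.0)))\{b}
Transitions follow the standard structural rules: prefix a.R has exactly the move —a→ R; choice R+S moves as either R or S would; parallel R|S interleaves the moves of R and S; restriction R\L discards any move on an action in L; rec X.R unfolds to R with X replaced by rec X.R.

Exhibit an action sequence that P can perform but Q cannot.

a

LTS(P): 2 reachable states
  p0 = (b.a.b.0 + (b.b.0 + (a.0 + b.0)))\{b} | ··a··> p1
  p1 = 0\{b} | ·
LTS(Q): 1 reachable states
  q0 = (b.a.b.0 + (b.b.0 + (b.0 + b.0)))\{b} | ·
Run σ = ⟨a⟩ on P: start {p0}
  after a @ step 1: {p1}
  ✓ P
Run σ = ⟨a⟩ on Q: start {q0}
  after a @ step 1: no successor for Q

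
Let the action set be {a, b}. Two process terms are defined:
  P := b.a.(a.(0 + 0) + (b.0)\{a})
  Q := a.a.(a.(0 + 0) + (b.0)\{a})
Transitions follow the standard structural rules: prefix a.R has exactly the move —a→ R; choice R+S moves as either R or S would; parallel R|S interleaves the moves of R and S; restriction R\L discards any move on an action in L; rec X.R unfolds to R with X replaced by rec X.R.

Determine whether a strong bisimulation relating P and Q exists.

LTS(P): 5 reachable states
  p0 = b.a.(a.(0 + 0) + (b.0)\{a}) :: —b→ p1
  p1 = a.(a.(0 + 0) + (b.0)\{a}) :: —a→ p2
  p2 = a.(0 + 0) + (b.0)\{a} :: —a→ p3, —b→ p4
  p3 = 0 + 0 :: ·
  p4 = 0\{a} :: ·
LTS(Q): 5 reachable states
  q0 = a.a.(a.(0 + 0) + (b.0)\{a}) :: —a→ q1
  q1 = a.(a.(0 + 0) + (b.0)\{a}) :: —a→ q2
  q2 = a.(0 + 0) + (b.0)\{a} :: —a→ q3, —b→ q4
  q3 = 0 + 0 :: ·
  q4 = 0\{a} :: ·
Partition-refinement fixed point:
  B0 = {p0}
  B1 = {p1, q1}
  B2 = {p2, q2}
  B3 = {p3, p4, q3, q4}
  B4 = {q0}
p0 ∈ B0, q0 ∈ B4 → different blocks

P ≁ Q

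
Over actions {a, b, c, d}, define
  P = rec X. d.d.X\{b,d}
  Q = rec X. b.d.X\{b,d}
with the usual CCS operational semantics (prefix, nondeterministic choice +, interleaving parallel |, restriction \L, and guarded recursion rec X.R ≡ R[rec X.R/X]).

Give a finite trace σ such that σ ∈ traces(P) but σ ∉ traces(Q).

P's transition system — 3 states:
  m0 = rec X. d.d.X\{b,d} → -d-> m1
  m1 = d.(rec X. d.d.X\{b,d})\{b,d} → -d-> m2
  m2 = (rec X. d.d.X\{b,d})\{b,d} → ·
Q's transition system — 3 states:
  n0 = rec X. b.d.X\{b,d} → -b-> n1
  n1 = d.(rec X. b.d.X\{b,d})\{b,d} → -d-> n2
  n2 = (rec X. b.d.X\{b,d})\{b,d} → ·
Run σ = ⟨d⟩ on P: start {m0}
  after d @ step 1: {m1}
  P completes σ.
Run σ = ⟨d⟩ on Q: start {n0}
  after d @ step 1: ∅ (Q stuck)

d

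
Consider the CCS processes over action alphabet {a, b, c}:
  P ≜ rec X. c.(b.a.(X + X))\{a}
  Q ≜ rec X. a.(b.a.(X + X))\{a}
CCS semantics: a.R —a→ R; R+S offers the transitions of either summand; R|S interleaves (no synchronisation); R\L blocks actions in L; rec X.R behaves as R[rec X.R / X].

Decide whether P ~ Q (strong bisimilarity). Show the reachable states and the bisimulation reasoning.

NO

Reachable graph of P (3 states):
  u0 = rec X. c.(b.a.(X + X))\{a} has moves =c=> u1
  u1 = (b.a.((rec X. c.(b.a.(X + X))\{a}) + (rec X. c.(b.a.(X + X))\{a})))\{a} has moves =b=> u2
  u2 = (a.((rec X. c.(b.a.(X + X))\{a}) + (rec X. c.(b.a.(X + X))\{a})))\{a} has moves (no moves)
Reachable graph of Q (3 states):
  v0 = rec X. a.(b.a.(X + X))\{a} has moves =a=> v1
  v1 = (b.a.((rec X. a.(b.a.(X + X))\{a}) + (rec X. a.(b.a.(X + X))\{a})))\{a} has moves =b=> v2
  v2 = (a.((rec X. a.(b.a.(X + X))\{a}) + (rec X. a.(b.a.(X + X))\{a})))\{a} has moves (no moves)
Bisimilarity quotient blocks:
  B0 = {u0}
  B1 = {u1, v1}
  B2 = {u2, v2}
  B3 = {v0}
u0 ∈ B0, v0 ∈ B3 → different blocks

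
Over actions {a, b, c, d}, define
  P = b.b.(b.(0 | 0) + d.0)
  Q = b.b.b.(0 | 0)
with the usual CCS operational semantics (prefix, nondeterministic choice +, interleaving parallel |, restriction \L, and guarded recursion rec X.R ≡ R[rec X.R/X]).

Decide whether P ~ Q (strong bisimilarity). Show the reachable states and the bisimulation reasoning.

LTS(P): 5 reachable states
  u0 = b.b.(b.(0 | 0) + d.0) :: ··b··> u1
  u1 = b.(b.(0 | 0) + d.0) :: ··b··> u2
  u2 = b.(0 | 0) + d.0 :: ··b··> u3, ··d··> u4
  u3 = 0 | 0 :: (no moves)
  u4 = 0 :: (no moves)
LTS(Q): 4 reachable states
  v0 = b.b.b.(0 | 0) :: ··b··> v1
  v1 = b.b.(0 | 0) :: ··b··> v2
  v2 = b.(0 | 0) :: ··b··> v3
  v3 = 0 | 0 :: (no moves)
Partition-refinement fixed point:
  B0 = {u0}
  B1 = {u1}
  B2 = {u2}
  B3 = {u3, u4, v3}
  B4 = {v0}
  B5 = {v1}
  B6 = {v2}
u0 ∈ B0, v0 ∈ B4 → different blocks

P ≁ Q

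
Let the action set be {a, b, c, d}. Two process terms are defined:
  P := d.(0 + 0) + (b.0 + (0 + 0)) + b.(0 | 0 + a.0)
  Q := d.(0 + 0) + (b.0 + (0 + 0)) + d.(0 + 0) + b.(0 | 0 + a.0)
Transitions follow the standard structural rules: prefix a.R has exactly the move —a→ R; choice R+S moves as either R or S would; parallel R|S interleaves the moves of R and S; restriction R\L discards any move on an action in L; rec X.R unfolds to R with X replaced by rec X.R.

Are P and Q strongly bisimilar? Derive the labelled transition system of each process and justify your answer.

Reachable graph of P (4 states):
  p0 = d.(0 + 0) + (b.0 + (0 + 0)) + b.(0 | 0 + a.0) has moves ··b··> p1, ··b··> p2, ··d··> p3
  p1 = 0 has moves stopped
  p2 = 0 | 0 + a.0 has moves ··a··> p1
  p3 = 0 + 0 has moves stopped
Reachable graph of Q (4 states):
  q0 = d.(0 + 0) + (b.0 + (0 + 0)) + d.(0 + 0) + b.(0 | 0 + a.0) has moves ··b··> q1, ··b··> q2, ··d··> q3
  q1 = 0 has moves stopped
  q2 = 0 | 0 + a.0 has moves ··a··> q1
  q3 = 0 + 0 has moves stopped
Coarsest stable partition (strong bisimilarity classes):
  B0 = {p0, q0}
  B1 = {p2, q2}
  B2 = {p1, p3, q1, q3}
p0 ∈ B0, q0 ∈ B0 → same block

P ~ Q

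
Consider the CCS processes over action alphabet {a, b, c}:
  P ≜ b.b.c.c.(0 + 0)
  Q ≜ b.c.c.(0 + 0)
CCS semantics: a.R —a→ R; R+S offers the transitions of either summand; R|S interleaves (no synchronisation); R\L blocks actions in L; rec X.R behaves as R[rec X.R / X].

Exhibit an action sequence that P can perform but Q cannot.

Reachable graph of P (5 states):
  p0 = b.b.c.c.(0 + 0) | =b=> p1
  p1 = b.c.c.(0 + 0) | =b=> p2
  p2 = c.c.(0 + 0) | =c=> p3
  p3 = c.(0 + 0) | =c=> p4
  p4 = 0 + 0 | deadlocked
Reachable graph of Q (4 states):
  q0 = b.c.c.(0 + 0) | =b=> q1
  q1 = c.c.(0 + 0) | =c=> q2
  q2 = c.(0 + 0) | =c=> q3
  q3 = 0 + 0 | deadlocked
Executing bb from P (initial set {p0}):
  after b @ step 1: {p1}
  after b @ step 2: {p2}
  — P admits the full trace.
Executing bb from Q (initial set {q0}):
  after b @ step 1: {q1}
  after b @ step 2: ∅  — Q cannot continue

bb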